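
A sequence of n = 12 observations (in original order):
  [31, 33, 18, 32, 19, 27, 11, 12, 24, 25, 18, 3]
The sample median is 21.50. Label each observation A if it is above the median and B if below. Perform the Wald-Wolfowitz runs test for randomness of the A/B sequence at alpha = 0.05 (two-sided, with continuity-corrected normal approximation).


Step 1: Compute median = 21.50; label A = above, B = below.
Labels in order: AABABABBAABB  (n_A = 6, n_B = 6)
Step 2: Count runs R = 8.
Step 3: Under H0 (random ordering), E[R] = 2*n_A*n_B/(n_A+n_B) + 1 = 2*6*6/12 + 1 = 7.0000.
        Var[R] = 2*n_A*n_B*(2*n_A*n_B - n_A - n_B) / ((n_A+n_B)^2 * (n_A+n_B-1)) = 4320/1584 = 2.7273.
        SD[R] = 1.6514.
Step 4: Continuity-corrected z = (R - 0.5 - E[R]) / SD[R] = (8 - 0.5 - 7.0000) / 1.6514 = 0.3028.
Step 5: Two-sided p-value via normal approximation = 2*(1 - Phi(|z|)) = 0.762069.
Step 6: alpha = 0.05. fail to reject H0.

R = 8, z = 0.3028, p = 0.762069, fail to reject H0.


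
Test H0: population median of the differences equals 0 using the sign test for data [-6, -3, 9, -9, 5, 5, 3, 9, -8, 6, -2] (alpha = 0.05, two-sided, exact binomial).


Step 1: Discard zero differences. Original n = 11; n_eff = number of nonzero differences = 11.
Nonzero differences (with sign): -6, -3, +9, -9, +5, +5, +3, +9, -8, +6, -2
Step 2: Count signs: positive = 6, negative = 5.
Step 3: Under H0: P(positive) = 0.5, so the number of positives S ~ Bin(11, 0.5).
Step 4: Two-sided exact p-value = sum of Bin(11,0.5) probabilities at or below the observed probability = 1.000000.
Step 5: alpha = 0.05. fail to reject H0.

n_eff = 11, pos = 6, neg = 5, p = 1.000000, fail to reject H0.


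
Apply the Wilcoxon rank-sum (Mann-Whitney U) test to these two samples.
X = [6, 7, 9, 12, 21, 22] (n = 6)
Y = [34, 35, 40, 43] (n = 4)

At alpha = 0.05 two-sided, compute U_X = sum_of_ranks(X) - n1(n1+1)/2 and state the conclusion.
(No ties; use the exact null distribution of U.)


Step 1: Combine and sort all 10 observations; assign midranks.
sorted (value, group): (6,X), (7,X), (9,X), (12,X), (21,X), (22,X), (34,Y), (35,Y), (40,Y), (43,Y)
ranks: 6->1, 7->2, 9->3, 12->4, 21->5, 22->6, 34->7, 35->8, 40->9, 43->10
Step 2: Rank sum for X: R1 = 1 + 2 + 3 + 4 + 5 + 6 = 21.
Step 3: U_X = R1 - n1(n1+1)/2 = 21 - 6*7/2 = 21 - 21 = 0.
       U_Y = n1*n2 - U_X = 24 - 0 = 24.
Step 4: No ties, so the exact null distribution of U (based on enumerating the C(10,6) = 210 equally likely rank assignments) gives the two-sided p-value.
Step 5: p-value = 0.009524; compare to alpha = 0.05. reject H0.

U_X = 0, p = 0.009524, reject H0 at alpha = 0.05.


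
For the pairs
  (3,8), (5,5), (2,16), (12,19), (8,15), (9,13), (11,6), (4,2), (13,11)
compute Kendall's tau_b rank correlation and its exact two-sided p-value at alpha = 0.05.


Step 1: Enumerate the 36 unordered pairs (i,j) with i<j and classify each by sign(x_j-x_i) * sign(y_j-y_i).
  (1,2):dx=+2,dy=-3->D; (1,3):dx=-1,dy=+8->D; (1,4):dx=+9,dy=+11->C; (1,5):dx=+5,dy=+7->C
  (1,6):dx=+6,dy=+5->C; (1,7):dx=+8,dy=-2->D; (1,8):dx=+1,dy=-6->D; (1,9):dx=+10,dy=+3->C
  (2,3):dx=-3,dy=+11->D; (2,4):dx=+7,dy=+14->C; (2,5):dx=+3,dy=+10->C; (2,6):dx=+4,dy=+8->C
  (2,7):dx=+6,dy=+1->C; (2,8):dx=-1,dy=-3->C; (2,9):dx=+8,dy=+6->C; (3,4):dx=+10,dy=+3->C
  (3,5):dx=+6,dy=-1->D; (3,6):dx=+7,dy=-3->D; (3,7):dx=+9,dy=-10->D; (3,8):dx=+2,dy=-14->D
  (3,9):dx=+11,dy=-5->D; (4,5):dx=-4,dy=-4->C; (4,6):dx=-3,dy=-6->C; (4,7):dx=-1,dy=-13->C
  (4,8):dx=-8,dy=-17->C; (4,9):dx=+1,dy=-8->D; (5,6):dx=+1,dy=-2->D; (5,7):dx=+3,dy=-9->D
  (5,8):dx=-4,dy=-13->C; (5,9):dx=+5,dy=-4->D; (6,7):dx=+2,dy=-7->D; (6,8):dx=-5,dy=-11->C
  (6,9):dx=+4,dy=-2->D; (7,8):dx=-7,dy=-4->C; (7,9):dx=+2,dy=+5->C; (8,9):dx=+9,dy=+9->C
Step 2: C = 20, D = 16, total pairs = 36.
Step 3: tau = (C - D)/(n(n-1)/2) = (20 - 16)/36 = 0.111111.
Step 4: Exact two-sided p-value (enumerate n! = 362880 permutations of y under H0): p = 0.761414.
Step 5: alpha = 0.05. fail to reject H0.

tau_b = 0.1111 (C=20, D=16), p = 0.761414, fail to reject H0.


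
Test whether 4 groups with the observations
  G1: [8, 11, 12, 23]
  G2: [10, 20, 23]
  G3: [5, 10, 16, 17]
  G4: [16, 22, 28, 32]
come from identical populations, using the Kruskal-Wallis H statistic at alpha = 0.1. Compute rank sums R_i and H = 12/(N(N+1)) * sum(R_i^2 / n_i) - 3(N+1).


Step 1: Combine all N = 15 observations and assign midranks.
sorted (value, group, rank): (5,G3,1), (8,G1,2), (10,G2,3.5), (10,G3,3.5), (11,G1,5), (12,G1,6), (16,G3,7.5), (16,G4,7.5), (17,G3,9), (20,G2,10), (22,G4,11), (23,G1,12.5), (23,G2,12.5), (28,G4,14), (32,G4,15)
Step 2: Sum ranks within each group.
R_1 = 25.5 (n_1 = 4)
R_2 = 26 (n_2 = 3)
R_3 = 21 (n_3 = 4)
R_4 = 47.5 (n_4 = 4)
Step 3: H = 12/(N(N+1)) * sum(R_i^2/n_i) - 3(N+1)
     = 12/(15*16) * (25.5^2/4 + 26^2/3 + 21^2/4 + 47.5^2/4) - 3*16
     = 0.050000 * 1062.21 - 48
     = 5.110417.
Step 4: Ties present; correction factor C = 1 - 18/(15^3 - 15) = 0.994643. Corrected H = 5.110417 / 0.994643 = 5.137941.
Step 5: Under H0, H ~ chi^2(3); p-value = 0.161971.
Step 6: alpha = 0.1. fail to reject H0.

H = 5.1379, df = 3, p = 0.161971, fail to reject H0.


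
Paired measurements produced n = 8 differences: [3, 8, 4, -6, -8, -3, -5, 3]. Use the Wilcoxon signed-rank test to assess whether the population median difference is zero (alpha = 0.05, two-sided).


Step 1: Drop any zero differences (none here) and take |d_i|.
|d| = [3, 8, 4, 6, 8, 3, 5, 3]
Step 2: Midrank |d_i| (ties get averaged ranks).
ranks: |3|->2, |8|->7.5, |4|->4, |6|->6, |8|->7.5, |3|->2, |5|->5, |3|->2
Step 3: Attach original signs; sum ranks with positive sign and with negative sign.
W+ = 2 + 7.5 + 4 + 2 = 15.5
W- = 6 + 7.5 + 2 + 5 = 20.5
(Check: W+ + W- = 36 should equal n(n+1)/2 = 36.)
Step 4: Test statistic W = min(W+, W-) = 15.5.
Step 5: Ties in |d|, so use the tie-corrected normal approximation.
        E[W] = n(n+1)/4 = 8*9/4 = 18.
        Tie groups: |d|=3 (t=3), |d|=8 (t=2); sum(t^3 - t) = 30.
        Var[W] = n(n+1)(2n+1)/24 - sum(t^3-t)/48 = 1224/24 - 30/48 = 50.375.
        z = (W - E[W]) / sqrt(Var[W]) = (15.5 - 18) / 7.0975 = -0.3522.
        Two-sided p = 2*Phi(z) = 0.724662.
Step 6: alpha = 0.05. fail to reject H0.

W+ = 15.5, W- = 20.5, W = min = 15.5, p = 0.724662, fail to reject H0.


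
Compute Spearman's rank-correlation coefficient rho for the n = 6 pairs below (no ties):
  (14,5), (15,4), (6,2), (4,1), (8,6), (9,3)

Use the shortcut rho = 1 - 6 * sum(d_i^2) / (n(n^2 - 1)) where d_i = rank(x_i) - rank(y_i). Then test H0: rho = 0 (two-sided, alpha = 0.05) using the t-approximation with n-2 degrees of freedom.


Step 1: Rank x and y separately (midranks; no ties here).
rank(x): 14->5, 15->6, 6->2, 4->1, 8->3, 9->4
rank(y): 5->5, 4->4, 2->2, 1->1, 6->6, 3->3
Step 2: d_i = R_x(i) - R_y(i); compute d_i^2.
  (5-5)^2=0, (6-4)^2=4, (2-2)^2=0, (1-1)^2=0, (3-6)^2=9, (4-3)^2=1
sum(d^2) = 14.
Step 3: rho = 1 - 6*14 / (6*(6^2 - 1)) = 1 - 84/210 = 0.600000.
Step 4: Under H0, t = rho * sqrt((n-2)/(1-rho^2)) = 1.5000 ~ t(4).
Step 5: Two-sided p-value from the t-distribution with 4 df = 0.208000.
Step 6: alpha = 0.05. fail to reject H0.

rho = 0.6000, p = 0.208000, fail to reject H0 at alpha = 0.05.


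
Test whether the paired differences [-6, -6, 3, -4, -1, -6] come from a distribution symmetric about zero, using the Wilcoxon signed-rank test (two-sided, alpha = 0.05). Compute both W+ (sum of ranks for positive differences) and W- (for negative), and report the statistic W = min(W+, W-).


Step 1: Drop any zero differences (none here) and take |d_i|.
|d| = [6, 6, 3, 4, 1, 6]
Step 2: Midrank |d_i| (ties get averaged ranks).
ranks: |6|->5, |6|->5, |3|->2, |4|->3, |1|->1, |6|->5
Step 3: Attach original signs; sum ranks with positive sign and with negative sign.
W+ = 2 = 2
W- = 5 + 5 + 3 + 1 + 5 = 19
(Check: W+ + W- = 21 should equal n(n+1)/2 = 21.)
Step 4: Test statistic W = min(W+, W-) = 2.
Step 5: Ties in |d|, so use the tie-corrected normal approximation.
        E[W] = n(n+1)/4 = 6*7/4 = 10.5.
        Tie groups: |d|=6 (t=3); sum(t^3 - t) = 24.
        Var[W] = n(n+1)(2n+1)/24 - sum(t^3-t)/48 = 546/24 - 24/48 = 22.25.
        z = (W - E[W]) / sqrt(Var[W]) = (2 - 10.5) / 4.7170 = -1.8020.
        Two-sided p = 2*Phi(z) = 0.071546.
Step 6: alpha = 0.05. fail to reject H0.

W+ = 2, W- = 19, W = min = 2, p = 0.071546, fail to reject H0.


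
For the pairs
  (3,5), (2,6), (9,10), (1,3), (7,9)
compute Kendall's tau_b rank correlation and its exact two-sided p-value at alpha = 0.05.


Step 1: Enumerate the 10 unordered pairs (i,j) with i<j and classify each by sign(x_j-x_i) * sign(y_j-y_i).
  (1,2):dx=-1,dy=+1->D; (1,3):dx=+6,dy=+5->C; (1,4):dx=-2,dy=-2->C; (1,5):dx=+4,dy=+4->C
  (2,3):dx=+7,dy=+4->C; (2,4):dx=-1,dy=-3->C; (2,5):dx=+5,dy=+3->C; (3,4):dx=-8,dy=-7->C
  (3,5):dx=-2,dy=-1->C; (4,5):dx=+6,dy=+6->C
Step 2: C = 9, D = 1, total pairs = 10.
Step 3: tau = (C - D)/(n(n-1)/2) = (9 - 1)/10 = 0.800000.
Step 4: Exact two-sided p-value (enumerate n! = 120 permutations of y under H0): p = 0.083333.
Step 5: alpha = 0.05. fail to reject H0.

tau_b = 0.8000 (C=9, D=1), p = 0.083333, fail to reject H0.


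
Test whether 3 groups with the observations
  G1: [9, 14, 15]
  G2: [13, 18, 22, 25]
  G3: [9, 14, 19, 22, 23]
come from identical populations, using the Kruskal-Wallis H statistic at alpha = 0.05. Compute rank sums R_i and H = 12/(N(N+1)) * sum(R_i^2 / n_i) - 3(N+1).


Step 1: Combine all N = 12 observations and assign midranks.
sorted (value, group, rank): (9,G1,1.5), (9,G3,1.5), (13,G2,3), (14,G1,4.5), (14,G3,4.5), (15,G1,6), (18,G2,7), (19,G3,8), (22,G2,9.5), (22,G3,9.5), (23,G3,11), (25,G2,12)
Step 2: Sum ranks within each group.
R_1 = 12 (n_1 = 3)
R_2 = 31.5 (n_2 = 4)
R_3 = 34.5 (n_3 = 5)
Step 3: H = 12/(N(N+1)) * sum(R_i^2/n_i) - 3(N+1)
     = 12/(12*13) * (12^2/3 + 31.5^2/4 + 34.5^2/5) - 3*13
     = 0.076923 * 534.112 - 39
     = 2.085577.
Step 4: Ties present; correction factor C = 1 - 18/(12^3 - 12) = 0.989510. Corrected H = 2.085577 / 0.989510 = 2.107686.
Step 5: Under H0, H ~ chi^2(2); p-value = 0.348596.
Step 6: alpha = 0.05. fail to reject H0.

H = 2.1077, df = 2, p = 0.348596, fail to reject H0.


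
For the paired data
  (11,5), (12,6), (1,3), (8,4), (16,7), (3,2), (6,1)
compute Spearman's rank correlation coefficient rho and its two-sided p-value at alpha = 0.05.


Step 1: Rank x and y separately (midranks; no ties here).
rank(x): 11->5, 12->6, 1->1, 8->4, 16->7, 3->2, 6->3
rank(y): 5->5, 6->6, 3->3, 4->4, 7->7, 2->2, 1->1
Step 2: d_i = R_x(i) - R_y(i); compute d_i^2.
  (5-5)^2=0, (6-6)^2=0, (1-3)^2=4, (4-4)^2=0, (7-7)^2=0, (2-2)^2=0, (3-1)^2=4
sum(d^2) = 8.
Step 3: rho = 1 - 6*8 / (7*(7^2 - 1)) = 1 - 48/336 = 0.857143.
Step 4: Under H0, t = rho * sqrt((n-2)/(1-rho^2)) = 3.7210 ~ t(5).
Step 5: Two-sided p-value from the t-distribution with 5 df = 0.013697.
Step 6: alpha = 0.05. reject H0.

rho = 0.8571, p = 0.013697, reject H0 at alpha = 0.05.


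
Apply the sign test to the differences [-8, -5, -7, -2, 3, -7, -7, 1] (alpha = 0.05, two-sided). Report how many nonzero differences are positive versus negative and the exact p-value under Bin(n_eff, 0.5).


Step 1: Discard zero differences. Original n = 8; n_eff = number of nonzero differences = 8.
Nonzero differences (with sign): -8, -5, -7, -2, +3, -7, -7, +1
Step 2: Count signs: positive = 2, negative = 6.
Step 3: Under H0: P(positive) = 0.5, so the number of positives S ~ Bin(8, 0.5).
Step 4: Two-sided exact p-value = sum of Bin(8,0.5) probabilities at or below the observed probability = 0.289062.
Step 5: alpha = 0.05. fail to reject H0.

n_eff = 8, pos = 2, neg = 6, p = 0.289062, fail to reject H0.


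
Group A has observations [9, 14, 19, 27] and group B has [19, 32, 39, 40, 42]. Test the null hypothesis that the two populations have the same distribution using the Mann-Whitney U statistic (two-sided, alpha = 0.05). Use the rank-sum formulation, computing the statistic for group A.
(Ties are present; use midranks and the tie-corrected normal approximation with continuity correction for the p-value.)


Step 1: Combine and sort all 9 observations; assign midranks.
sorted (value, group): (9,X), (14,X), (19,X), (19,Y), (27,X), (32,Y), (39,Y), (40,Y), (42,Y)
ranks: 9->1, 14->2, 19->3.5, 19->3.5, 27->5, 32->6, 39->7, 40->8, 42->9
Step 2: Rank sum for X: R1 = 1 + 2 + 3.5 + 5 = 11.5.
Step 3: U_X = R1 - n1(n1+1)/2 = 11.5 - 4*5/2 = 11.5 - 10 = 1.5.
       U_Y = n1*n2 - U_X = 20 - 1.5 = 18.5.
Step 4: Ties are present, so use the tie-corrected normal approximation (with continuity correction) for the p-value.
Step 5: p-value = 0.049090; compare to alpha = 0.05. reject H0.

U_X = 1.5, p = 0.049090, reject H0 at alpha = 0.05.


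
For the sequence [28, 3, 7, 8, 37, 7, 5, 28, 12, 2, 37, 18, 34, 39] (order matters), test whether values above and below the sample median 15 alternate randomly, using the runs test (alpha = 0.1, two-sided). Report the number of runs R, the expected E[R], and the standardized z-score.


Step 1: Compute median = 15; label A = above, B = below.
Labels in order: ABBBABBABBAAAA  (n_A = 7, n_B = 7)
Step 2: Count runs R = 7.
Step 3: Under H0 (random ordering), E[R] = 2*n_A*n_B/(n_A+n_B) + 1 = 2*7*7/14 + 1 = 8.0000.
        Var[R] = 2*n_A*n_B*(2*n_A*n_B - n_A - n_B) / ((n_A+n_B)^2 * (n_A+n_B-1)) = 8232/2548 = 3.2308.
        SD[R] = 1.7974.
Step 4: Continuity-corrected z = (R + 0.5 - E[R]) / SD[R] = (7 + 0.5 - 8.0000) / 1.7974 = -0.2782.
Step 5: Two-sided p-value via normal approximation = 2*(1 - Phi(|z|)) = 0.780879.
Step 6: alpha = 0.1. fail to reject H0.

R = 7, z = -0.2782, p = 0.780879, fail to reject H0.


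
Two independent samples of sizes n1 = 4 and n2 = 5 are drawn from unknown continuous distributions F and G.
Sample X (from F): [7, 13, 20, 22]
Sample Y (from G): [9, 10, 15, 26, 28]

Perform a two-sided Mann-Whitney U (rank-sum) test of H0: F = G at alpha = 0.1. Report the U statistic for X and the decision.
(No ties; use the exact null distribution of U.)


Step 1: Combine and sort all 9 observations; assign midranks.
sorted (value, group): (7,X), (9,Y), (10,Y), (13,X), (15,Y), (20,X), (22,X), (26,Y), (28,Y)
ranks: 7->1, 9->2, 10->3, 13->4, 15->5, 20->6, 22->7, 26->8, 28->9
Step 2: Rank sum for X: R1 = 1 + 4 + 6 + 7 = 18.
Step 3: U_X = R1 - n1(n1+1)/2 = 18 - 4*5/2 = 18 - 10 = 8.
       U_Y = n1*n2 - U_X = 20 - 8 = 12.
Step 4: No ties, so the exact null distribution of U (based on enumerating the C(9,4) = 126 equally likely rank assignments) gives the two-sided p-value.
Step 5: p-value = 0.730159; compare to alpha = 0.1. fail to reject H0.

U_X = 8, p = 0.730159, fail to reject H0 at alpha = 0.1.


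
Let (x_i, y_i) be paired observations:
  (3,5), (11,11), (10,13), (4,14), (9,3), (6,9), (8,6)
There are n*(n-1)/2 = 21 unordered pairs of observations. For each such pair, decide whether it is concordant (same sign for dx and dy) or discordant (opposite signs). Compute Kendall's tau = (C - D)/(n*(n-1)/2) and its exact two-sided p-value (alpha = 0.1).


Step 1: Enumerate the 21 unordered pairs (i,j) with i<j and classify each by sign(x_j-x_i) * sign(y_j-y_i).
  (1,2):dx=+8,dy=+6->C; (1,3):dx=+7,dy=+8->C; (1,4):dx=+1,dy=+9->C; (1,5):dx=+6,dy=-2->D
  (1,6):dx=+3,dy=+4->C; (1,7):dx=+5,dy=+1->C; (2,3):dx=-1,dy=+2->D; (2,4):dx=-7,dy=+3->D
  (2,5):dx=-2,dy=-8->C; (2,6):dx=-5,dy=-2->C; (2,7):dx=-3,dy=-5->C; (3,4):dx=-6,dy=+1->D
  (3,5):dx=-1,dy=-10->C; (3,6):dx=-4,dy=-4->C; (3,7):dx=-2,dy=-7->C; (4,5):dx=+5,dy=-11->D
  (4,6):dx=+2,dy=-5->D; (4,7):dx=+4,dy=-8->D; (5,6):dx=-3,dy=+6->D; (5,7):dx=-1,dy=+3->D
  (6,7):dx=+2,dy=-3->D
Step 2: C = 11, D = 10, total pairs = 21.
Step 3: tau = (C - D)/(n(n-1)/2) = (11 - 10)/21 = 0.047619.
Step 4: Exact two-sided p-value (enumerate n! = 5040 permutations of y under H0): p = 1.000000.
Step 5: alpha = 0.1. fail to reject H0.

tau_b = 0.0476 (C=11, D=10), p = 1.000000, fail to reject H0.


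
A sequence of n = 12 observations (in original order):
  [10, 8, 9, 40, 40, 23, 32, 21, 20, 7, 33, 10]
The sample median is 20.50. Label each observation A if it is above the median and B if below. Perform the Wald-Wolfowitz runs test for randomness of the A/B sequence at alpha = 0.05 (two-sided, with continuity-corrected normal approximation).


Step 1: Compute median = 20.50; label A = above, B = below.
Labels in order: BBBAAAAABBAB  (n_A = 6, n_B = 6)
Step 2: Count runs R = 5.
Step 3: Under H0 (random ordering), E[R] = 2*n_A*n_B/(n_A+n_B) + 1 = 2*6*6/12 + 1 = 7.0000.
        Var[R] = 2*n_A*n_B*(2*n_A*n_B - n_A - n_B) / ((n_A+n_B)^2 * (n_A+n_B-1)) = 4320/1584 = 2.7273.
        SD[R] = 1.6514.
Step 4: Continuity-corrected z = (R + 0.5 - E[R]) / SD[R] = (5 + 0.5 - 7.0000) / 1.6514 = -0.9083.
Step 5: Two-sided p-value via normal approximation = 2*(1 - Phi(|z|)) = 0.363722.
Step 6: alpha = 0.05. fail to reject H0.

R = 5, z = -0.9083, p = 0.363722, fail to reject H0.


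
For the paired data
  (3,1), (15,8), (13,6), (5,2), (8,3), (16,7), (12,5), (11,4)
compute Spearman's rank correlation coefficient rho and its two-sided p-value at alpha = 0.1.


Step 1: Rank x and y separately (midranks; no ties here).
rank(x): 3->1, 15->7, 13->6, 5->2, 8->3, 16->8, 12->5, 11->4
rank(y): 1->1, 8->8, 6->6, 2->2, 3->3, 7->7, 5->5, 4->4
Step 2: d_i = R_x(i) - R_y(i); compute d_i^2.
  (1-1)^2=0, (7-8)^2=1, (6-6)^2=0, (2-2)^2=0, (3-3)^2=0, (8-7)^2=1, (5-5)^2=0, (4-4)^2=0
sum(d^2) = 2.
Step 3: rho = 1 - 6*2 / (8*(8^2 - 1)) = 1 - 12/504 = 0.976190.
Step 4: Under H0, t = rho * sqrt((n-2)/(1-rho^2)) = 11.0235 ~ t(6).
Step 5: Two-sided p-value from the t-distribution with 6 df = 0.000033.
Step 6: alpha = 0.1. reject H0.

rho = 0.9762, p = 0.000033, reject H0 at alpha = 0.1.


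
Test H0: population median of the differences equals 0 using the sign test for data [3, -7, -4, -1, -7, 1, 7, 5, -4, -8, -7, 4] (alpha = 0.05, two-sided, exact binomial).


Step 1: Discard zero differences. Original n = 12; n_eff = number of nonzero differences = 12.
Nonzero differences (with sign): +3, -7, -4, -1, -7, +1, +7, +5, -4, -8, -7, +4
Step 2: Count signs: positive = 5, negative = 7.
Step 3: Under H0: P(positive) = 0.5, so the number of positives S ~ Bin(12, 0.5).
Step 4: Two-sided exact p-value = sum of Bin(12,0.5) probabilities at or below the observed probability = 0.774414.
Step 5: alpha = 0.05. fail to reject H0.

n_eff = 12, pos = 5, neg = 7, p = 0.774414, fail to reject H0.


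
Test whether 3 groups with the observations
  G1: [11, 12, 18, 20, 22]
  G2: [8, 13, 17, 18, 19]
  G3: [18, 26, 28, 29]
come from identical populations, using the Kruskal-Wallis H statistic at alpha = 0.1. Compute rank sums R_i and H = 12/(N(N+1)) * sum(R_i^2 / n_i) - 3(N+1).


Step 1: Combine all N = 14 observations and assign midranks.
sorted (value, group, rank): (8,G2,1), (11,G1,2), (12,G1,3), (13,G2,4), (17,G2,5), (18,G1,7), (18,G2,7), (18,G3,7), (19,G2,9), (20,G1,10), (22,G1,11), (26,G3,12), (28,G3,13), (29,G3,14)
Step 2: Sum ranks within each group.
R_1 = 33 (n_1 = 5)
R_2 = 26 (n_2 = 5)
R_3 = 46 (n_3 = 4)
Step 3: H = 12/(N(N+1)) * sum(R_i^2/n_i) - 3(N+1)
     = 12/(14*15) * (33^2/5 + 26^2/5 + 46^2/4) - 3*15
     = 0.057143 * 882 - 45
     = 5.400000.
Step 4: Ties present; correction factor C = 1 - 24/(14^3 - 14) = 0.991209. Corrected H = 5.400000 / 0.991209 = 5.447894.
Step 5: Under H0, H ~ chi^2(2); p-value = 0.065615.
Step 6: alpha = 0.1. reject H0.

H = 5.4479, df = 2, p = 0.065615, reject H0.


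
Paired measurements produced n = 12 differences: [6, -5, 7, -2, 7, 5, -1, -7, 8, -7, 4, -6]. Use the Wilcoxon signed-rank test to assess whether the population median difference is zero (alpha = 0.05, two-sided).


Step 1: Drop any zero differences (none here) and take |d_i|.
|d| = [6, 5, 7, 2, 7, 5, 1, 7, 8, 7, 4, 6]
Step 2: Midrank |d_i| (ties get averaged ranks).
ranks: |6|->6.5, |5|->4.5, |7|->9.5, |2|->2, |7|->9.5, |5|->4.5, |1|->1, |7|->9.5, |8|->12, |7|->9.5, |4|->3, |6|->6.5
Step 3: Attach original signs; sum ranks with positive sign and with negative sign.
W+ = 6.5 + 9.5 + 9.5 + 4.5 + 12 + 3 = 45
W- = 4.5 + 2 + 1 + 9.5 + 9.5 + 6.5 = 33
(Check: W+ + W- = 78 should equal n(n+1)/2 = 78.)
Step 4: Test statistic W = min(W+, W-) = 33.
Step 5: Ties in |d|, so use the tie-corrected normal approximation.
        E[W] = n(n+1)/4 = 12*13/4 = 39.
        Tie groups: |d|=5 (t=2), |d|=6 (t=2), |d|=7 (t=4); sum(t^3 - t) = 72.
        Var[W] = n(n+1)(2n+1)/24 - sum(t^3-t)/48 = 3900/24 - 72/48 = 161.
        z = (W - E[W]) / sqrt(Var[W]) = (33 - 39) / 12.6886 = -0.4729.
        Two-sided p = 2*Phi(z) = 0.636309.
Step 6: alpha = 0.05. fail to reject H0.

W+ = 45, W- = 33, W = min = 33, p = 0.636309, fail to reject H0.


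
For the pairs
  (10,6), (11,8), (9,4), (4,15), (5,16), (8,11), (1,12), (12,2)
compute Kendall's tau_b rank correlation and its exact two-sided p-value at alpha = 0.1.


Step 1: Enumerate the 28 unordered pairs (i,j) with i<j and classify each by sign(x_j-x_i) * sign(y_j-y_i).
  (1,2):dx=+1,dy=+2->C; (1,3):dx=-1,dy=-2->C; (1,4):dx=-6,dy=+9->D; (1,5):dx=-5,dy=+10->D
  (1,6):dx=-2,dy=+5->D; (1,7):dx=-9,dy=+6->D; (1,8):dx=+2,dy=-4->D; (2,3):dx=-2,dy=-4->C
  (2,4):dx=-7,dy=+7->D; (2,5):dx=-6,dy=+8->D; (2,6):dx=-3,dy=+3->D; (2,7):dx=-10,dy=+4->D
  (2,8):dx=+1,dy=-6->D; (3,4):dx=-5,dy=+11->D; (3,5):dx=-4,dy=+12->D; (3,6):dx=-1,dy=+7->D
  (3,7):dx=-8,dy=+8->D; (3,8):dx=+3,dy=-2->D; (4,5):dx=+1,dy=+1->C; (4,6):dx=+4,dy=-4->D
  (4,7):dx=-3,dy=-3->C; (4,8):dx=+8,dy=-13->D; (5,6):dx=+3,dy=-5->D; (5,7):dx=-4,dy=-4->C
  (5,8):dx=+7,dy=-14->D; (6,7):dx=-7,dy=+1->D; (6,8):dx=+4,dy=-9->D; (7,8):dx=+11,dy=-10->D
Step 2: C = 6, D = 22, total pairs = 28.
Step 3: tau = (C - D)/(n(n-1)/2) = (6 - 22)/28 = -0.571429.
Step 4: Exact two-sided p-value (enumerate n! = 40320 permutations of y under H0): p = 0.061012.
Step 5: alpha = 0.1. reject H0.

tau_b = -0.5714 (C=6, D=22), p = 0.061012, reject H0.


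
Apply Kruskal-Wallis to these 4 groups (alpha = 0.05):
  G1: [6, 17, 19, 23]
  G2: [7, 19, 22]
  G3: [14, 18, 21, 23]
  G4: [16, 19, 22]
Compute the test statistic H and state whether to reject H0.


Step 1: Combine all N = 14 observations and assign midranks.
sorted (value, group, rank): (6,G1,1), (7,G2,2), (14,G3,3), (16,G4,4), (17,G1,5), (18,G3,6), (19,G1,8), (19,G2,8), (19,G4,8), (21,G3,10), (22,G2,11.5), (22,G4,11.5), (23,G1,13.5), (23,G3,13.5)
Step 2: Sum ranks within each group.
R_1 = 27.5 (n_1 = 4)
R_2 = 21.5 (n_2 = 3)
R_3 = 32.5 (n_3 = 4)
R_4 = 23.5 (n_4 = 3)
Step 3: H = 12/(N(N+1)) * sum(R_i^2/n_i) - 3(N+1)
     = 12/(14*15) * (27.5^2/4 + 21.5^2/3 + 32.5^2/4 + 23.5^2/3) - 3*15
     = 0.057143 * 791.292 - 45
     = 0.216667.
Step 4: Ties present; correction factor C = 1 - 36/(14^3 - 14) = 0.986813. Corrected H = 0.216667 / 0.986813 = 0.219562.
Step 5: Under H0, H ~ chi^2(3); p-value = 0.974371.
Step 6: alpha = 0.05. fail to reject H0.

H = 0.2196, df = 3, p = 0.974371, fail to reject H0.


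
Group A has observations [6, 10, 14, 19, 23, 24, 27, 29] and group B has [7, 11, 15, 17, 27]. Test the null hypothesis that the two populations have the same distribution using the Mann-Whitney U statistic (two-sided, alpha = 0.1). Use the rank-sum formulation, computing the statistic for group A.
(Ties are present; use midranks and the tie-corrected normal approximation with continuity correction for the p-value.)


Step 1: Combine and sort all 13 observations; assign midranks.
sorted (value, group): (6,X), (7,Y), (10,X), (11,Y), (14,X), (15,Y), (17,Y), (19,X), (23,X), (24,X), (27,X), (27,Y), (29,X)
ranks: 6->1, 7->2, 10->3, 11->4, 14->5, 15->6, 17->7, 19->8, 23->9, 24->10, 27->11.5, 27->11.5, 29->13
Step 2: Rank sum for X: R1 = 1 + 3 + 5 + 8 + 9 + 10 + 11.5 + 13 = 60.5.
Step 3: U_X = R1 - n1(n1+1)/2 = 60.5 - 8*9/2 = 60.5 - 36 = 24.5.
       U_Y = n1*n2 - U_X = 40 - 24.5 = 15.5.
Step 4: Ties are present, so use the tie-corrected normal approximation (with continuity correction) for the p-value.
Step 5: p-value = 0.557643; compare to alpha = 0.1. fail to reject H0.

U_X = 24.5, p = 0.557643, fail to reject H0 at alpha = 0.1.


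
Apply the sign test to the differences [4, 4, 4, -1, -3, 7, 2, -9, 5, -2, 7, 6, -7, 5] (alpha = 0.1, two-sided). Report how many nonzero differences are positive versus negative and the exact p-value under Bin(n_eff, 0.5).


Step 1: Discard zero differences. Original n = 14; n_eff = number of nonzero differences = 14.
Nonzero differences (with sign): +4, +4, +4, -1, -3, +7, +2, -9, +5, -2, +7, +6, -7, +5
Step 2: Count signs: positive = 9, negative = 5.
Step 3: Under H0: P(positive) = 0.5, so the number of positives S ~ Bin(14, 0.5).
Step 4: Two-sided exact p-value = sum of Bin(14,0.5) probabilities at or below the observed probability = 0.423950.
Step 5: alpha = 0.1. fail to reject H0.

n_eff = 14, pos = 9, neg = 5, p = 0.423950, fail to reject H0.


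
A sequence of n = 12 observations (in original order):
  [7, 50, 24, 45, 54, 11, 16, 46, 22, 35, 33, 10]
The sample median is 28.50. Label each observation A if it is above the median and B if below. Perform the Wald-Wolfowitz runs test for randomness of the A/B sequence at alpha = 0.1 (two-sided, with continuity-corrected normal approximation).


Step 1: Compute median = 28.50; label A = above, B = below.
Labels in order: BABAABBABAAB  (n_A = 6, n_B = 6)
Step 2: Count runs R = 9.
Step 3: Under H0 (random ordering), E[R] = 2*n_A*n_B/(n_A+n_B) + 1 = 2*6*6/12 + 1 = 7.0000.
        Var[R] = 2*n_A*n_B*(2*n_A*n_B - n_A - n_B) / ((n_A+n_B)^2 * (n_A+n_B-1)) = 4320/1584 = 2.7273.
        SD[R] = 1.6514.
Step 4: Continuity-corrected z = (R - 0.5 - E[R]) / SD[R] = (9 - 0.5 - 7.0000) / 1.6514 = 0.9083.
Step 5: Two-sided p-value via normal approximation = 2*(1 - Phi(|z|)) = 0.363722.
Step 6: alpha = 0.1. fail to reject H0.

R = 9, z = 0.9083, p = 0.363722, fail to reject H0.


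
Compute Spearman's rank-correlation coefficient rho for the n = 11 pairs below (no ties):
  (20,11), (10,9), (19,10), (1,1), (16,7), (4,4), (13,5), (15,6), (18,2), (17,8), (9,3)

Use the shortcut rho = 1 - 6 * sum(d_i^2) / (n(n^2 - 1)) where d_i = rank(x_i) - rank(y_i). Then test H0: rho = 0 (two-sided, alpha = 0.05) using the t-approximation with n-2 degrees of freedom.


Step 1: Rank x and y separately (midranks; no ties here).
rank(x): 20->11, 10->4, 19->10, 1->1, 16->7, 4->2, 13->5, 15->6, 18->9, 17->8, 9->3
rank(y): 11->11, 9->9, 10->10, 1->1, 7->7, 4->4, 5->5, 6->6, 2->2, 8->8, 3->3
Step 2: d_i = R_x(i) - R_y(i); compute d_i^2.
  (11-11)^2=0, (4-9)^2=25, (10-10)^2=0, (1-1)^2=0, (7-7)^2=0, (2-4)^2=4, (5-5)^2=0, (6-6)^2=0, (9-2)^2=49, (8-8)^2=0, (3-3)^2=0
sum(d^2) = 78.
Step 3: rho = 1 - 6*78 / (11*(11^2 - 1)) = 1 - 468/1320 = 0.645455.
Step 4: Under H0, t = rho * sqrt((n-2)/(1-rho^2)) = 2.5352 ~ t(9).
Step 5: Two-sided p-value from the t-distribution with 9 df = 0.031963.
Step 6: alpha = 0.05. reject H0.

rho = 0.6455, p = 0.031963, reject H0 at alpha = 0.05.


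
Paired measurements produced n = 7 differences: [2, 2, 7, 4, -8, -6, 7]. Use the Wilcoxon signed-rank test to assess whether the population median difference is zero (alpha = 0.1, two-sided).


Step 1: Drop any zero differences (none here) and take |d_i|.
|d| = [2, 2, 7, 4, 8, 6, 7]
Step 2: Midrank |d_i| (ties get averaged ranks).
ranks: |2|->1.5, |2|->1.5, |7|->5.5, |4|->3, |8|->7, |6|->4, |7|->5.5
Step 3: Attach original signs; sum ranks with positive sign and with negative sign.
W+ = 1.5 + 1.5 + 5.5 + 3 + 5.5 = 17
W- = 7 + 4 = 11
(Check: W+ + W- = 28 should equal n(n+1)/2 = 28.)
Step 4: Test statistic W = min(W+, W-) = 11.
Step 5: Ties in |d|, so use the tie-corrected normal approximation.
        E[W] = n(n+1)/4 = 7*8/4 = 14.
        Tie groups: |d|=2 (t=2), |d|=7 (t=2); sum(t^3 - t) = 12.
        Var[W] = n(n+1)(2n+1)/24 - sum(t^3-t)/48 = 840/24 - 12/48 = 34.75.
        z = (W - E[W]) / sqrt(Var[W]) = (11 - 14) / 5.8949 = -0.5089.
        Two-sided p = 2*Phi(z) = 0.610813.
Step 6: alpha = 0.1. fail to reject H0.

W+ = 17, W- = 11, W = min = 11, p = 0.610813, fail to reject H0.


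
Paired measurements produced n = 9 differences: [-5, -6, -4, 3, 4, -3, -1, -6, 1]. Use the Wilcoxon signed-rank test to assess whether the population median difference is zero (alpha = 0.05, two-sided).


Step 1: Drop any zero differences (none here) and take |d_i|.
|d| = [5, 6, 4, 3, 4, 3, 1, 6, 1]
Step 2: Midrank |d_i| (ties get averaged ranks).
ranks: |5|->7, |6|->8.5, |4|->5.5, |3|->3.5, |4|->5.5, |3|->3.5, |1|->1.5, |6|->8.5, |1|->1.5
Step 3: Attach original signs; sum ranks with positive sign and with negative sign.
W+ = 3.5 + 5.5 + 1.5 = 10.5
W- = 7 + 8.5 + 5.5 + 3.5 + 1.5 + 8.5 = 34.5
(Check: W+ + W- = 45 should equal n(n+1)/2 = 45.)
Step 4: Test statistic W = min(W+, W-) = 10.5.
Step 5: Ties in |d|, so use the tie-corrected normal approximation.
        E[W] = n(n+1)/4 = 9*10/4 = 22.5.
        Tie groups: |d|=1 (t=2), |d|=3 (t=2), |d|=4 (t=2), |d|=6 (t=2); sum(t^3 - t) = 24.
        Var[W] = n(n+1)(2n+1)/24 - sum(t^3-t)/48 = 1710/24 - 24/48 = 70.75.
        z = (W - E[W]) / sqrt(Var[W]) = (10.5 - 22.5) / 8.4113 = -1.4267.
        Two-sided p = 2*Phi(z) = 0.153680.
Step 6: alpha = 0.05. fail to reject H0.

W+ = 10.5, W- = 34.5, W = min = 10.5, p = 0.153680, fail to reject H0.


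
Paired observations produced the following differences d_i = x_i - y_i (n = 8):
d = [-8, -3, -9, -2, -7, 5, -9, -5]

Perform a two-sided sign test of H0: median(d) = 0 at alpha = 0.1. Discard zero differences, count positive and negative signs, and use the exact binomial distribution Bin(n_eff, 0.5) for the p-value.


Step 1: Discard zero differences. Original n = 8; n_eff = number of nonzero differences = 8.
Nonzero differences (with sign): -8, -3, -9, -2, -7, +5, -9, -5
Step 2: Count signs: positive = 1, negative = 7.
Step 3: Under H0: P(positive) = 0.5, so the number of positives S ~ Bin(8, 0.5).
Step 4: Two-sided exact p-value = sum of Bin(8,0.5) probabilities at or below the observed probability = 0.070312.
Step 5: alpha = 0.1. reject H0.

n_eff = 8, pos = 1, neg = 7, p = 0.070312, reject H0.


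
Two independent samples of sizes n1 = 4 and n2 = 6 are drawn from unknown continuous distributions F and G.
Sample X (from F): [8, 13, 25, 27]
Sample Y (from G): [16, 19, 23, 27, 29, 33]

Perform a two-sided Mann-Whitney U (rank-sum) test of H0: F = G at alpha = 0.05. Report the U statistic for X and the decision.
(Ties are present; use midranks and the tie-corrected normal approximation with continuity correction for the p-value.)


Step 1: Combine and sort all 10 observations; assign midranks.
sorted (value, group): (8,X), (13,X), (16,Y), (19,Y), (23,Y), (25,X), (27,X), (27,Y), (29,Y), (33,Y)
ranks: 8->1, 13->2, 16->3, 19->4, 23->5, 25->6, 27->7.5, 27->7.5, 29->9, 33->10
Step 2: Rank sum for X: R1 = 1 + 2 + 6 + 7.5 = 16.5.
Step 3: U_X = R1 - n1(n1+1)/2 = 16.5 - 4*5/2 = 16.5 - 10 = 6.5.
       U_Y = n1*n2 - U_X = 24 - 6.5 = 17.5.
Step 4: Ties are present, so use the tie-corrected normal approximation (with continuity correction) for the p-value.
Step 5: p-value = 0.284958; compare to alpha = 0.05. fail to reject H0.

U_X = 6.5, p = 0.284958, fail to reject H0 at alpha = 0.05.


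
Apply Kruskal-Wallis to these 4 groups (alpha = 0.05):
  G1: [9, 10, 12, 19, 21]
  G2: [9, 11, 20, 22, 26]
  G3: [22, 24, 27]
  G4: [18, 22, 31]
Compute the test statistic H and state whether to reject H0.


Step 1: Combine all N = 16 observations and assign midranks.
sorted (value, group, rank): (9,G1,1.5), (9,G2,1.5), (10,G1,3), (11,G2,4), (12,G1,5), (18,G4,6), (19,G1,7), (20,G2,8), (21,G1,9), (22,G2,11), (22,G3,11), (22,G4,11), (24,G3,13), (26,G2,14), (27,G3,15), (31,G4,16)
Step 2: Sum ranks within each group.
R_1 = 25.5 (n_1 = 5)
R_2 = 38.5 (n_2 = 5)
R_3 = 39 (n_3 = 3)
R_4 = 33 (n_4 = 3)
Step 3: H = 12/(N(N+1)) * sum(R_i^2/n_i) - 3(N+1)
     = 12/(16*17) * (25.5^2/5 + 38.5^2/5 + 39^2/3 + 33^2/3) - 3*17
     = 0.044118 * 1296.5 - 51
     = 6.198529.
Step 4: Ties present; correction factor C = 1 - 30/(16^3 - 16) = 0.992647. Corrected H = 6.198529 / 0.992647 = 6.244444.
Step 5: Under H0, H ~ chi^2(3); p-value = 0.100305.
Step 6: alpha = 0.05. fail to reject H0.

H = 6.2444, df = 3, p = 0.100305, fail to reject H0.


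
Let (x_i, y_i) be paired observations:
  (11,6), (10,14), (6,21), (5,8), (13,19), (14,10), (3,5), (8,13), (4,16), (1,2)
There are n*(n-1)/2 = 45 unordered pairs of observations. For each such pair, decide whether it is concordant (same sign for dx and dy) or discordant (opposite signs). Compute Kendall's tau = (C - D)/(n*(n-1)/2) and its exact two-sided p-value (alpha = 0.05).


Step 1: Enumerate the 45 unordered pairs (i,j) with i<j and classify each by sign(x_j-x_i) * sign(y_j-y_i).
  (1,2):dx=-1,dy=+8->D; (1,3):dx=-5,dy=+15->D; (1,4):dx=-6,dy=+2->D; (1,5):dx=+2,dy=+13->C
  (1,6):dx=+3,dy=+4->C; (1,7):dx=-8,dy=-1->C; (1,8):dx=-3,dy=+7->D; (1,9):dx=-7,dy=+10->D
  (1,10):dx=-10,dy=-4->C; (2,3):dx=-4,dy=+7->D; (2,4):dx=-5,dy=-6->C; (2,5):dx=+3,dy=+5->C
  (2,6):dx=+4,dy=-4->D; (2,7):dx=-7,dy=-9->C; (2,8):dx=-2,dy=-1->C; (2,9):dx=-6,dy=+2->D
  (2,10):dx=-9,dy=-12->C; (3,4):dx=-1,dy=-13->C; (3,5):dx=+7,dy=-2->D; (3,6):dx=+8,dy=-11->D
  (3,7):dx=-3,dy=-16->C; (3,8):dx=+2,dy=-8->D; (3,9):dx=-2,dy=-5->C; (3,10):dx=-5,dy=-19->C
  (4,5):dx=+8,dy=+11->C; (4,6):dx=+9,dy=+2->C; (4,7):dx=-2,dy=-3->C; (4,8):dx=+3,dy=+5->C
  (4,9):dx=-1,dy=+8->D; (4,10):dx=-4,dy=-6->C; (5,6):dx=+1,dy=-9->D; (5,7):dx=-10,dy=-14->C
  (5,8):dx=-5,dy=-6->C; (5,9):dx=-9,dy=-3->C; (5,10):dx=-12,dy=-17->C; (6,7):dx=-11,dy=-5->C
  (6,8):dx=-6,dy=+3->D; (6,9):dx=-10,dy=+6->D; (6,10):dx=-13,dy=-8->C; (7,8):dx=+5,dy=+8->C
  (7,9):dx=+1,dy=+11->C; (7,10):dx=-2,dy=-3->C; (8,9):dx=-4,dy=+3->D; (8,10):dx=-7,dy=-11->C
  (9,10):dx=-3,dy=-14->C
Step 2: C = 29, D = 16, total pairs = 45.
Step 3: tau = (C - D)/(n(n-1)/2) = (29 - 16)/45 = 0.288889.
Step 4: Exact two-sided p-value (enumerate n! = 3628800 permutations of y under H0): p = 0.291248.
Step 5: alpha = 0.05. fail to reject H0.

tau_b = 0.2889 (C=29, D=16), p = 0.291248, fail to reject H0.


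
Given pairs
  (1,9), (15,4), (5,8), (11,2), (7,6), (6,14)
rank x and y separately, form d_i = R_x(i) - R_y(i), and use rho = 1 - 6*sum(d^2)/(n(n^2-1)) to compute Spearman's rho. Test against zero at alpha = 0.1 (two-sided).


Step 1: Rank x and y separately (midranks; no ties here).
rank(x): 1->1, 15->6, 5->2, 11->5, 7->4, 6->3
rank(y): 9->5, 4->2, 8->4, 2->1, 6->3, 14->6
Step 2: d_i = R_x(i) - R_y(i); compute d_i^2.
  (1-5)^2=16, (6-2)^2=16, (2-4)^2=4, (5-1)^2=16, (4-3)^2=1, (3-6)^2=9
sum(d^2) = 62.
Step 3: rho = 1 - 6*62 / (6*(6^2 - 1)) = 1 - 372/210 = -0.771429.
Step 4: Under H0, t = rho * sqrt((n-2)/(1-rho^2)) = -2.4247 ~ t(4).
Step 5: Two-sided p-value from the t-distribution with 4 df = 0.072397.
Step 6: alpha = 0.1. reject H0.

rho = -0.7714, p = 0.072397, reject H0 at alpha = 0.1.


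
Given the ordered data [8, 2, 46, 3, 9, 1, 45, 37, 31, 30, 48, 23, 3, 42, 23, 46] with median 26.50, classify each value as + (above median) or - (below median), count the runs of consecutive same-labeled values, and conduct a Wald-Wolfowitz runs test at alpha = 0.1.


Step 1: Compute median = 26.50; label A = above, B = below.
Labels in order: BBABBBAAAAABBABA  (n_A = 8, n_B = 8)
Step 2: Count runs R = 8.
Step 3: Under H0 (random ordering), E[R] = 2*n_A*n_B/(n_A+n_B) + 1 = 2*8*8/16 + 1 = 9.0000.
        Var[R] = 2*n_A*n_B*(2*n_A*n_B - n_A - n_B) / ((n_A+n_B)^2 * (n_A+n_B-1)) = 14336/3840 = 3.7333.
        SD[R] = 1.9322.
Step 4: Continuity-corrected z = (R + 0.5 - E[R]) / SD[R] = (8 + 0.5 - 9.0000) / 1.9322 = -0.2588.
Step 5: Two-sided p-value via normal approximation = 2*(1 - Phi(|z|)) = 0.795809.
Step 6: alpha = 0.1. fail to reject H0.

R = 8, z = -0.2588, p = 0.795809, fail to reject H0.


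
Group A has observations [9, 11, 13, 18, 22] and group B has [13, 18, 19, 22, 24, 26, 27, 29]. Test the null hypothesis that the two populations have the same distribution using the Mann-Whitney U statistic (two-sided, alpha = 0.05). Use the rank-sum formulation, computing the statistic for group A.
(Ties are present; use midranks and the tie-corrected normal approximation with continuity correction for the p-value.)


Step 1: Combine and sort all 13 observations; assign midranks.
sorted (value, group): (9,X), (11,X), (13,X), (13,Y), (18,X), (18,Y), (19,Y), (22,X), (22,Y), (24,Y), (26,Y), (27,Y), (29,Y)
ranks: 9->1, 11->2, 13->3.5, 13->3.5, 18->5.5, 18->5.5, 19->7, 22->8.5, 22->8.5, 24->10, 26->11, 27->12, 29->13
Step 2: Rank sum for X: R1 = 1 + 2 + 3.5 + 5.5 + 8.5 = 20.5.
Step 3: U_X = R1 - n1(n1+1)/2 = 20.5 - 5*6/2 = 20.5 - 15 = 5.5.
       U_Y = n1*n2 - U_X = 40 - 5.5 = 34.5.
Step 4: Ties are present, so use the tie-corrected normal approximation (with continuity correction) for the p-value.
Step 5: p-value = 0.039601; compare to alpha = 0.05. reject H0.

U_X = 5.5, p = 0.039601, reject H0 at alpha = 0.05.


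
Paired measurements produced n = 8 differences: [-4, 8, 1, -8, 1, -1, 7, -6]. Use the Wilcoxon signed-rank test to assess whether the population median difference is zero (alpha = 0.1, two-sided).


Step 1: Drop any zero differences (none here) and take |d_i|.
|d| = [4, 8, 1, 8, 1, 1, 7, 6]
Step 2: Midrank |d_i| (ties get averaged ranks).
ranks: |4|->4, |8|->7.5, |1|->2, |8|->7.5, |1|->2, |1|->2, |7|->6, |6|->5
Step 3: Attach original signs; sum ranks with positive sign and with negative sign.
W+ = 7.5 + 2 + 2 + 6 = 17.5
W- = 4 + 7.5 + 2 + 5 = 18.5
(Check: W+ + W- = 36 should equal n(n+1)/2 = 36.)
Step 4: Test statistic W = min(W+, W-) = 17.5.
Step 5: Ties in |d|, so use the tie-corrected normal approximation.
        E[W] = n(n+1)/4 = 8*9/4 = 18.
        Tie groups: |d|=1 (t=3), |d|=8 (t=2); sum(t^3 - t) = 30.
        Var[W] = n(n+1)(2n+1)/24 - sum(t^3-t)/48 = 1224/24 - 30/48 = 50.375.
        z = (W - E[W]) / sqrt(Var[W]) = (17.5 - 18) / 7.0975 = -0.0704.
        Two-sided p = 2*Phi(z) = 0.943838.
Step 6: alpha = 0.1. fail to reject H0.

W+ = 17.5, W- = 18.5, W = min = 17.5, p = 0.943838, fail to reject H0.


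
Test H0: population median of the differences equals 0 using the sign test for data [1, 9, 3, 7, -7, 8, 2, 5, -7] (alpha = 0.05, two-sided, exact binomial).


Step 1: Discard zero differences. Original n = 9; n_eff = number of nonzero differences = 9.
Nonzero differences (with sign): +1, +9, +3, +7, -7, +8, +2, +5, -7
Step 2: Count signs: positive = 7, negative = 2.
Step 3: Under H0: P(positive) = 0.5, so the number of positives S ~ Bin(9, 0.5).
Step 4: Two-sided exact p-value = sum of Bin(9,0.5) probabilities at or below the observed probability = 0.179688.
Step 5: alpha = 0.05. fail to reject H0.

n_eff = 9, pos = 7, neg = 2, p = 0.179688, fail to reject H0.


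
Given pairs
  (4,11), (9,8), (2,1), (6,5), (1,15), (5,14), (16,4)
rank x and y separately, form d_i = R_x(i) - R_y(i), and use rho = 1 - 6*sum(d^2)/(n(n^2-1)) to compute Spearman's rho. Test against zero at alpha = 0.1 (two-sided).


Step 1: Rank x and y separately (midranks; no ties here).
rank(x): 4->3, 9->6, 2->2, 6->5, 1->1, 5->4, 16->7
rank(y): 11->5, 8->4, 1->1, 5->3, 15->7, 14->6, 4->2
Step 2: d_i = R_x(i) - R_y(i); compute d_i^2.
  (3-5)^2=4, (6-4)^2=4, (2-1)^2=1, (5-3)^2=4, (1-7)^2=36, (4-6)^2=4, (7-2)^2=25
sum(d^2) = 78.
Step 3: rho = 1 - 6*78 / (7*(7^2 - 1)) = 1 - 468/336 = -0.392857.
Step 4: Under H0, t = rho * sqrt((n-2)/(1-rho^2)) = -0.9553 ~ t(5).
Step 5: Two-sided p-value from the t-distribution with 5 df = 0.383317.
Step 6: alpha = 0.1. fail to reject H0.

rho = -0.3929, p = 0.383317, fail to reject H0 at alpha = 0.1.


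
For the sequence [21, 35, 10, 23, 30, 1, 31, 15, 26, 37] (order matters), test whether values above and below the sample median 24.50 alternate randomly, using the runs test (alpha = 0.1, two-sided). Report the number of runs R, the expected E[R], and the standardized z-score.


Step 1: Compute median = 24.50; label A = above, B = below.
Labels in order: BABBABABAA  (n_A = 5, n_B = 5)
Step 2: Count runs R = 8.
Step 3: Under H0 (random ordering), E[R] = 2*n_A*n_B/(n_A+n_B) + 1 = 2*5*5/10 + 1 = 6.0000.
        Var[R] = 2*n_A*n_B*(2*n_A*n_B - n_A - n_B) / ((n_A+n_B)^2 * (n_A+n_B-1)) = 2000/900 = 2.2222.
        SD[R] = 1.4907.
Step 4: Continuity-corrected z = (R - 0.5 - E[R]) / SD[R] = (8 - 0.5 - 6.0000) / 1.4907 = 1.0062.
Step 5: Two-sided p-value via normal approximation = 2*(1 - Phi(|z|)) = 0.314305.
Step 6: alpha = 0.1. fail to reject H0.

R = 8, z = 1.0062, p = 0.314305, fail to reject H0.


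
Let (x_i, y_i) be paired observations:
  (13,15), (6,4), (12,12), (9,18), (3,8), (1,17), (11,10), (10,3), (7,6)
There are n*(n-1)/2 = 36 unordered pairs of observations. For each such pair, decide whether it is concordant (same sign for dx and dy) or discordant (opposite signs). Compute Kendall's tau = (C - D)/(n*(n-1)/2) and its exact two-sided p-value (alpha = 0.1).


Step 1: Enumerate the 36 unordered pairs (i,j) with i<j and classify each by sign(x_j-x_i) * sign(y_j-y_i).
  (1,2):dx=-7,dy=-11->C; (1,3):dx=-1,dy=-3->C; (1,4):dx=-4,dy=+3->D; (1,5):dx=-10,dy=-7->C
  (1,6):dx=-12,dy=+2->D; (1,7):dx=-2,dy=-5->C; (1,8):dx=-3,dy=-12->C; (1,9):dx=-6,dy=-9->C
  (2,3):dx=+6,dy=+8->C; (2,4):dx=+3,dy=+14->C; (2,5):dx=-3,dy=+4->D; (2,6):dx=-5,dy=+13->D
  (2,7):dx=+5,dy=+6->C; (2,8):dx=+4,dy=-1->D; (2,9):dx=+1,dy=+2->C; (3,4):dx=-3,dy=+6->D
  (3,5):dx=-9,dy=-4->C; (3,6):dx=-11,dy=+5->D; (3,7):dx=-1,dy=-2->C; (3,8):dx=-2,dy=-9->C
  (3,9):dx=-5,dy=-6->C; (4,5):dx=-6,dy=-10->C; (4,6):dx=-8,dy=-1->C; (4,7):dx=+2,dy=-8->D
  (4,8):dx=+1,dy=-15->D; (4,9):dx=-2,dy=-12->C; (5,6):dx=-2,dy=+9->D; (5,7):dx=+8,dy=+2->C
  (5,8):dx=+7,dy=-5->D; (5,9):dx=+4,dy=-2->D; (6,7):dx=+10,dy=-7->D; (6,8):dx=+9,dy=-14->D
  (6,9):dx=+6,dy=-11->D; (7,8):dx=-1,dy=-7->C; (7,9):dx=-4,dy=-4->C; (8,9):dx=-3,dy=+3->D
Step 2: C = 20, D = 16, total pairs = 36.
Step 3: tau = (C - D)/(n(n-1)/2) = (20 - 16)/36 = 0.111111.
Step 4: Exact two-sided p-value (enumerate n! = 362880 permutations of y under H0): p = 0.761414.
Step 5: alpha = 0.1. fail to reject H0.

tau_b = 0.1111 (C=20, D=16), p = 0.761414, fail to reject H0.
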